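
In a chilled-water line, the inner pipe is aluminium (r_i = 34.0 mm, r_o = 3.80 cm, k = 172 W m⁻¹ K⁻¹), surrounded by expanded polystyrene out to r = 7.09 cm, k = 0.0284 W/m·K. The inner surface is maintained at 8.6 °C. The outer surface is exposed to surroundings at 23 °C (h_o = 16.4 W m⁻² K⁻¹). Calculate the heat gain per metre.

Q' = 3.96 W/m

Series thermal resistances, inner to outer:
  R'_aluminium = ln(0.0380/0.0340)/(2πk) = 0.1112/(2π·172) = 1.029×10^-4 m·K/W
  R'_expanded polystyrene = ln(0.0709/0.0380)/(2πk) = 0.6237/(2π·0.0284) = 3.495 m·K/W
  R'_conv,out = 1/(2πr h) = 1/(2π·0.0709·16.4) = 0.1369 m·K/W
ΣR = 1.029×10^-4 + 3.495 + 0.1369 = 3.632 m·K/W
Q' = ΔT/ΣR = (8.6 °C − 23 °C)/3.632 = -3.96 W/m
(Negative Q' ⇒ heat flows inward; heat gain = 3.96 W/m.)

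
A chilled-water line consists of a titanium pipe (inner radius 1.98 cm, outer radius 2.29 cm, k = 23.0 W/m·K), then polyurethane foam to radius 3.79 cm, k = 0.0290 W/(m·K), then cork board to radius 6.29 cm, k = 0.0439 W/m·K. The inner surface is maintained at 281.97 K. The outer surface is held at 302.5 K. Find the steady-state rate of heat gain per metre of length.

Q' = 4.46 W/m

Resistance network (inner→outer):
  R'_titanium = ln(0.0229/0.0198)/(2πk) = 0.1455/(2π·23.0) = 0.001007 m·K/W
  R'_polyurethane foam = ln(0.0379/0.0229)/(2πk) = 0.5038/(2π·0.0290) = 2.765 m·K/W
  R'_cork board = ln(0.0629/0.0379)/(2πk) = 0.5066/(2π·0.0439) = 1.837 m·K/W
ΣR = 0.001007 + 2.765 + 1.837 = 4.603 m·K/W
Q' = ΔT/ΣR = (281.97 K − 302.5 K)/4.603 = -4.46 W/m
(Negative Q' ⇒ heat flows inward; heat gain = 4.46 W/m.)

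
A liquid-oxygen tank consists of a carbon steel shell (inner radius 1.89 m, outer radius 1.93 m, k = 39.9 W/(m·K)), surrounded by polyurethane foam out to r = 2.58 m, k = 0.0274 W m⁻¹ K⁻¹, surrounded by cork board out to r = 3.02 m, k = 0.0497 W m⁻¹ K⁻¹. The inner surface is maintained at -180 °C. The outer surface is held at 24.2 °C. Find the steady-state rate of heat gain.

Q = 435 W

Series thermal resistances, inner to outer:
  R_carbon steel = (1/1.89 − 1/1.93)/(4πk) = 0.01097/(4π·39.9) = 2.187×10^-5 K/W
  R_polyurethane foam = (1/1.93 − 1/2.58)/(4πk) = 0.1305/(4π·0.0274) = 0.3791 K/W
  R_cork board = (1/2.58 − 1/3.02)/(4πk) = 0.05647/(4π·0.0497) = 0.09042 K/W
ΣR = 2.187×10^-5 + 0.3791 + 0.09042 = 0.4695 K/W
Q = ΔT/ΣR = (-180 °C − 24.2 °C)/0.4695 = -435 W
(Negative Q ⇒ heat flows inward; heat gain = 435 W.)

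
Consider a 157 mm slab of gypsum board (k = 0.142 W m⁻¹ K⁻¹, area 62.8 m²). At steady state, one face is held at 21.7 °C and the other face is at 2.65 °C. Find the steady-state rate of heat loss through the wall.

Q = 1080 W

Q = kA·ΔT/L = 0.142 × 62.8 × |21.7 °C − 2.65 °C| / 0.157 = 1080 W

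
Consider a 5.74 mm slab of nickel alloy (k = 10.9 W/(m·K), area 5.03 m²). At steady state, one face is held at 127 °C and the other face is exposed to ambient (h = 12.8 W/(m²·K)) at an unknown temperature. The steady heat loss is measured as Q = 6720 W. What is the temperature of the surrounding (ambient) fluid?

T_out = 21.9 °C

Series resistances:
  R_nickel alloy = L/(kA) = 0.00574/(10.9·5.03) = 1.047×10^-4 K/W
  R_conv,out = 1/(hA) = 1/(12.8·5.03) = 0.01553 K/W
ΣR = 0.01564 K/W
ΔT = Q·ΣR = 6720 × 0.01564 = 105.1 K
Heat flows outward, so T_out = T_in − ΔT = 127 − 105.1 = 21.9 °C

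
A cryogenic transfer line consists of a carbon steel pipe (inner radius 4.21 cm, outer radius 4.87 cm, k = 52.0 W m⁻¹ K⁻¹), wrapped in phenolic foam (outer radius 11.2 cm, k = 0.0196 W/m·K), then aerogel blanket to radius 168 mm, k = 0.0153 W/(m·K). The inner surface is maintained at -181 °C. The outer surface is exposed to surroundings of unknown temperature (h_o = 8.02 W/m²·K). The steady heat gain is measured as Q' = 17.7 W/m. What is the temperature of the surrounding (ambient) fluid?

Series resistances:
  R'_carbon steel = ln(0.0487/0.0421)/(2πk) = 0.1456/(2π·52.0) = 4.457×10^-4 m·K/W
  R'_phenolic foam = ln(0.112/0.0487)/(2πk) = 0.8328/(2π·0.0196) = 6.763 m·K/W
  R'_aerogel blanket = ln(0.168/0.112)/(2πk) = 0.4055/(2π·0.0153) = 4.218 m·K/W
  R'_conv,out = 1/(2πr h) = 1/(2π·0.168·8.02) = 0.1181 m·K/W
ΣR = 11.10 m·K/W
ΔT = Q'·ΣR = 17.7 × 11.10 = 196.5 K
Heat flows inward, so T_out = T_in + ΔT = -181 + 196.5 = 15.5 °C

T_out = 15.5 °C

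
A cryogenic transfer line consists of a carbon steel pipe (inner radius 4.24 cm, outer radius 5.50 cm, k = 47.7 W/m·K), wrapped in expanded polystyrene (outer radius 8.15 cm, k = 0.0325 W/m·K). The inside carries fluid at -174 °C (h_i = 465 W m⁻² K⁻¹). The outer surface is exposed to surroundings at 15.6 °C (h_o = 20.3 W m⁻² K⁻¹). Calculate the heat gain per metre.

Q' = 93.4 W/m

Resistance network (inner→outer):
  R'_conv,in = 1/(2πr h) = 1/(2π·0.0424·465) = 0.008072 m·K/W
  R'_carbon steel = ln(0.0550/0.0424)/(2πk) = 0.2602/(2π·47.7) = 8.681×10^-4 m·K/W
  R'_expanded polystyrene = ln(0.0815/0.0550)/(2πk) = 0.3933/(2π·0.0325) = 1.926 m·K/W
  R'_conv,out = 1/(2πr h) = 1/(2π·0.0815·20.3) = 0.09620 m·K/W
ΣR = 0.008072 + 8.681×10^-4 + 1.926 + 0.09620 = 2.031 m·K/W
Q' = ΔT/ΣR = (-174 °C − 15.6 °C)/2.031 = -93.4 W/m
(Negative Q' ⇒ heat flows inward; heat gain = 93.4 W/m.)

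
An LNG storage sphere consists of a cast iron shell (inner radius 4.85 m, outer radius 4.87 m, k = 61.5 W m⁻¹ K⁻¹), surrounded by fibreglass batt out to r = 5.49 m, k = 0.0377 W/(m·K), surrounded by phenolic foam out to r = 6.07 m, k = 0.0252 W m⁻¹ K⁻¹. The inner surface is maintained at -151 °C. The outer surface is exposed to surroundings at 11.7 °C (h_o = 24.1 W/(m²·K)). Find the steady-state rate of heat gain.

Treat each layer as a resistance in series:
  R_cast iron = (1/4.85 − 1/4.87)/(4πk) = 8.468×10^-4/(4π·61.5) = 1.096×10^-6 K/W
  R_fibreglass batt = (1/4.87 − 1/5.49)/(4πk) = 0.02319/(4π·0.0377) = 0.04895 K/W
  R_phenolic foam = (1/5.49 − 1/6.07)/(4πk) = 0.01740/(4π·0.0252) = 0.05496 K/W
  R_conv,out = 1/(4πr²h) = 1/(4π·6.07²·24.1) = 8.962×10^-5 K/W
ΣR = 1.096×10^-6 + 0.04895 + 0.05496 + 8.962×10^-5 = 0.1040 K/W
Q = ΔT/ΣR = (-151 °C − 11.7 °C)/0.1040 = -1560 W
(Negative Q ⇒ heat flows inward; heat gain = 1560 W.)

Q = 1560 W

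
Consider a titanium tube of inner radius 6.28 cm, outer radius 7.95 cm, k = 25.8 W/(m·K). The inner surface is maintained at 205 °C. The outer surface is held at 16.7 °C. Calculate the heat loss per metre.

Q' = 2πk·ΔT/ln(r₂/r₁) = 2π × 25.8 × 188.3 / ln(0.0795/0.0628) = 1.29×10^5 W/m

Q' = 1.29×10^5 W/m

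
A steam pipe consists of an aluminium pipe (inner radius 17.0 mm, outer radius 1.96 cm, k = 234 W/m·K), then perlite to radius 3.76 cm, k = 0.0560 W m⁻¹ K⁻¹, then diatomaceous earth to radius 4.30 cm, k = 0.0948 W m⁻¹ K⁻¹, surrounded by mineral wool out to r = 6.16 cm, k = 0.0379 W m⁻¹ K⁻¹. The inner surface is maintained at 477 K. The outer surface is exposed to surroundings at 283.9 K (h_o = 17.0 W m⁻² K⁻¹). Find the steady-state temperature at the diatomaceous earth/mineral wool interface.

T = 369.7 K

Resistance network (inner→outer):
  R'_aluminium = ln(0.0196/0.0170)/(2πk) = 0.1423/(2π·234) = 9.680×10^-5 m·K/W
  R'_perlite = ln(0.0376/0.0196)/(2πk) = 0.6515/(2π·0.0560) = 1.852 m·K/W
  R'_diatomaceous earth = ln(0.0430/0.0376)/(2πk) = 0.1342/(2π·0.0948) = 0.2253 m·K/W
  R'_mineral wool = ln(0.0616/0.0430)/(2πk) = 0.3595/(2π·0.0379) = 1.510 m·K/W
  R'_conv,out = 1/(2πr h) = 1/(2π·0.0616·17.0) = 0.1520 m·K/W
ΣR = 9.680×10^-5 + 1.852 + 0.2253 + 1.510 + 0.1520 = 3.739 m·K/W
Q' = ΔT/ΣR = (477 K − 283.9 K)/3.739 = 51.64 W/m
From the inner boundary to the diatomaceous earth/mineral wool interface, ΣR_partial = 2.077 m·K/W.
T_interface = T_in − Q'·ΣR_partial = 477 K − (51.64)(2.077) = 369.7 K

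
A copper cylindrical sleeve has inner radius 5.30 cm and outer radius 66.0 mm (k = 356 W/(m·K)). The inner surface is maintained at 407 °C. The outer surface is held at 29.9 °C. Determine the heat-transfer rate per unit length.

Q' = 3.85×10^6 W/m

Q' = 2πk·ΔT/ln(r₂/r₁) = 2π × 356 × 377.1 / ln(0.0660/0.0530) = 3.85×10^6 W/m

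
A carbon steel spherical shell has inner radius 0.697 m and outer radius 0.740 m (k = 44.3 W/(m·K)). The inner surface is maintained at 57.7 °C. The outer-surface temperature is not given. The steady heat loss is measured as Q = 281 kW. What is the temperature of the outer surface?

Sum the resistances:
  R_carbon steel = (1/0.697 − 1/0.740)/(4πk) = 0.08337/(4π·44.3) = 1.498×10^-4 K/W
ΣR = 1.498×10^-4 K/W
ΔT = Q·ΣR = 2.81×10^5 × 1.498×10^-4 = 42.09 K
Heat flows outward, so T_out = T_in − ΔT = 57.7 − 42.09 = 15.6 °C

T_out = 15.6 °C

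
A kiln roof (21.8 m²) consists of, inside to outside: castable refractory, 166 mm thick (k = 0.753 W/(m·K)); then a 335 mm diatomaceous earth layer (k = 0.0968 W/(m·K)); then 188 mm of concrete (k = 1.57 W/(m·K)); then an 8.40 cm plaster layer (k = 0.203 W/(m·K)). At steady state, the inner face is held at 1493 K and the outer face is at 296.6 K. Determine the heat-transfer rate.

Q = 6190 W

Series thermal resistances, inner to outer:
  R_castable refractory = L/(kA) = 0.166/(0.753·21.8) = 0.01011 K/W
  R_diatomaceous earth = L/(kA) = 0.335/(0.0968·21.8) = 0.1587 K/W
  R_concrete = L/(kA) = 0.188/(1.57·21.8) = 0.005493 K/W
  R_plaster = L/(kA) = 0.0840/(0.203·21.8) = 0.01898 K/W
ΣR = 0.01011 + 0.1587 + 0.005493 + 0.01898 = 0.1933 K/W
Q = ΔT/ΣR = (1493 K − 296.6 K)/0.1933 = 6190 W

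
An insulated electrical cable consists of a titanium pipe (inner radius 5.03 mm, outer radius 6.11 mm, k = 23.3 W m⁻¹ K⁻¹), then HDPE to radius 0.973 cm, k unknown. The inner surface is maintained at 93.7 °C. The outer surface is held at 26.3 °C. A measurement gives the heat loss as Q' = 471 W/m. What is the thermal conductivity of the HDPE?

ΣR = ΔT/Q' = |93.7 − 26.3|/471 = 0.1431 m·K/W
Known resistances:
  R'_titanium = ln(0.00611/0.00503)/(2πk) = 0.1945/(2π·23.3) = 0.001329 m·K/W
R_HDPE = ΣR − ΣR_known = 0.1431 − 0.001329 = 0.1418 m·K/W
ln(r₂/r₁)/(2πk) = 0.1418 ⇒ k = 0.4653/(2π·0.1418) = 0.522 W/m·K

k = 0.522 W/m·K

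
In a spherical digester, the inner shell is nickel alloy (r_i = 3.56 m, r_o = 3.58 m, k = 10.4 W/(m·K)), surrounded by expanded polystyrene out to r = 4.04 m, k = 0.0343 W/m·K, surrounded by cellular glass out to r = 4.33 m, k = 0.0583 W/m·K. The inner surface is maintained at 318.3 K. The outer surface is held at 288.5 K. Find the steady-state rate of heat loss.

Treat each layer as a resistance in series:
  R_nickel alloy = (1/3.56 − 1/3.58)/(4πk) = 0.001569/(4π·10.4) = 1.201×10^-5 K/W
  R_expanded polystyrene = (1/3.58 − 1/4.04)/(4πk) = 0.03180/(4π·0.0343) = 0.07379 K/W
  R_cellular glass = (1/4.04 − 1/4.33)/(4πk) = 0.01658/(4π·0.0583) = 0.02263 K/W
ΣR = 1.201×10^-5 + 0.07379 + 0.02263 = 0.09643 K/W
Q = ΔT/ΣR = (318.3 K − 288.5 K)/0.09643 = 309 W

Q = 309 W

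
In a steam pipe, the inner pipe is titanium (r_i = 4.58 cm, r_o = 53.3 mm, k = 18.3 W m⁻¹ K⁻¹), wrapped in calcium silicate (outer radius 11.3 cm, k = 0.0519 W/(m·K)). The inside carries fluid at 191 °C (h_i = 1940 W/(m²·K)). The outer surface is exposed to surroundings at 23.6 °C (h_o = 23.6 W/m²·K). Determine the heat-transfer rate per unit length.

Treat each layer as a resistance in series:
  R'_conv,in = 1/(2πr h) = 1/(2π·0.0458·1940) = 0.001791 m·K/W
  R'_titanium = ln(0.0533/0.0458)/(2πk) = 0.1517/(2π·18.3) = 0.001319 m·K/W
  R'_calcium silicate = ln(0.113/0.0533)/(2πk) = 0.7515/(2π·0.0519) = 2.304 m·K/W
  R'_conv,out = 1/(2πr h) = 1/(2π·0.113·23.6) = 0.05968 m·K/W
ΣR = 0.001791 + 0.001319 + 2.304 + 0.05968 = 2.367 m·K/W
Q' = ΔT/ΣR = (191 °C − 23.6 °C)/2.367 = 70.7 W/m

Q' = 70.7 W/m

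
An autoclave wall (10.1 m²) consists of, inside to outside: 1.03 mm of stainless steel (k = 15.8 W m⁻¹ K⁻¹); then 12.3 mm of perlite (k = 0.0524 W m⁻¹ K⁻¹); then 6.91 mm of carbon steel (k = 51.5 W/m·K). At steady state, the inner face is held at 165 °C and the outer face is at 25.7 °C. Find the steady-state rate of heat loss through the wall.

Resistance network (inner→outer):
  R_stainless steel = L/(kA) = 0.00103/(15.8·10.1) = 6.454×10^-6 K/W
  R_perlite = L/(kA) = 0.0123/(0.0524·10.1) = 0.02324 K/W
  R_carbon steel = L/(kA) = 0.00691/(51.5·10.1) = 1.328×10^-5 K/W
ΣR = 6.454×10^-6 + 0.02324 + 1.328×10^-5 = 0.02326 K/W
Q = ΔT/ΣR = (165 °C − 25.7 °C)/0.02326 = 5990 W

Q = 5.99 kW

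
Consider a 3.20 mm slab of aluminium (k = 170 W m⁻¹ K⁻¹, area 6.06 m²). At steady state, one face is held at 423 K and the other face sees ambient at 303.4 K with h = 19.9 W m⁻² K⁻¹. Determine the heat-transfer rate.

Q = 14400 W

Series thermal resistances, inner to outer:
  R_aluminium = L/(kA) = 0.00320/(170·6.06) = 3.106×10^-6 K/W
  R_conv,out = 1/(hA) = 1/(19.9·6.06) = 0.008292 K/W
ΣR = 3.106×10^-6 + 0.008292 = 0.008295 K/W
Q = ΔT/ΣR = (423 K − 303.4 K)/0.008295 = 14400 W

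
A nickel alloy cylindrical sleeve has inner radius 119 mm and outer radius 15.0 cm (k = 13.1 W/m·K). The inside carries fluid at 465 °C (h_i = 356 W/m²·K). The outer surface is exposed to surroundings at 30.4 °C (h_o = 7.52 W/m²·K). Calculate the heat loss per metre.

Q' = 2.94 kW/m

Treat each layer as a resistance in series:
  R'_conv,in = 1/(2πr h) = 1/(2π·0.119·356) = 0.003757 m·K/W
  R'_nickel alloy = ln(0.150/0.119)/(2πk) = 0.2315/(2π·13.1) = 0.002813 m·K/W
  R'_conv,out = 1/(2πr h) = 1/(2π·0.150·7.52) = 0.1411 m·K/W
ΣR = 0.003757 + 0.002813 + 0.1411 = 0.1477 m·K/W
Q' = ΔT/ΣR = (465 °C − 30.4 °C)/0.1477 = 2940 W/m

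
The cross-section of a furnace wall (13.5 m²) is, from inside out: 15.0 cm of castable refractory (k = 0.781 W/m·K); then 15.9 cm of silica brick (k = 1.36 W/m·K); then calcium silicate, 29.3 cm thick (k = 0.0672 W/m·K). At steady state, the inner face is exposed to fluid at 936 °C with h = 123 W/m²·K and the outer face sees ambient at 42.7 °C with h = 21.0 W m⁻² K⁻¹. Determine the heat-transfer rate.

Treat each layer as a resistance in series:
  R_conv,in = 1/(hA) = 1/(123·13.5) = 6.022×10^-4 K/W
  R_castable refractory = L/(kA) = 0.150/(0.781·13.5) = 0.01423 K/W
  R_silica brick = L/(kA) = 0.159/(1.36·13.5) = 0.008660 K/W
  R_calcium silicate = L/(kA) = 0.293/(0.0672·13.5) = 0.3230 K/W
  R_conv,out = 1/(hA) = 1/(21.0·13.5) = 0.003527 K/W
ΣR = 6.022×10^-4 + 0.01423 + 0.008660 + 0.3230 + 0.003527 = 0.3500 K/W
Q = ΔT/ΣR = (936 °C − 42.7 °C)/0.3500 = 2550 W

Q = 2.55 kW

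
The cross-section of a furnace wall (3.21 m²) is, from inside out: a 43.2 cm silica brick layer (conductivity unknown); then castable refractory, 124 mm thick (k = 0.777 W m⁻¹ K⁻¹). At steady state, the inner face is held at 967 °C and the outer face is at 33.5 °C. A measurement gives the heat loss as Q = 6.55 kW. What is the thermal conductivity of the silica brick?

ΣR = ΔT/Q = |967 − 33.5|/6550 = 0.1425 K/W
Known resistances:
  R_castable refractory = L/(kA) = 0.124/(0.777·3.21) = 0.04972 K/W
R_silica brick = ΣR − ΣR_known = 0.1425 − 0.04972 = 0.09278 K/W
L/(kA) = 0.09278 ⇒ k = 0.432/(0.09278·3.21) = 1.45 W/m·K

k = 1.45 W/m·K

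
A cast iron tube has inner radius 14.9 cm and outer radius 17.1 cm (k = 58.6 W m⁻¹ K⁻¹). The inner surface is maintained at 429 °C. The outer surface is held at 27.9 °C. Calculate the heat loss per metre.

Q' = 1.07×10^6 W/m

Q' = 2πk·ΔT/ln(r₂/r₁) = 2π × 58.6 × 401.1 / ln(0.171/0.149) = 1.07×10^6 W/m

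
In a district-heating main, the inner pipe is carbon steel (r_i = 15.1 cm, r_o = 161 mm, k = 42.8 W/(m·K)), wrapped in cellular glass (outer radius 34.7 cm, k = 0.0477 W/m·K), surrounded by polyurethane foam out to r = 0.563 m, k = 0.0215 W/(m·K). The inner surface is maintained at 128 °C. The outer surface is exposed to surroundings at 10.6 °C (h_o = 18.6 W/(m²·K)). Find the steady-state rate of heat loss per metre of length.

Series thermal resistances, inner to outer:
  R'_carbon steel = ln(0.161/0.151)/(2πk) = 0.06412/(2π·42.8) = 2.385×10^-4 m·K/W
  R'_cellular glass = ln(0.347/0.161)/(2πk) = 0.7679/(2π·0.0477) = 2.562 m·K/W
  R'_polyurethane foam = ln(0.563/0.347)/(2πk) = 0.4840/(2π·0.0215) = 3.583 m·K/W
  R'_conv,out = 1/(2πr h) = 1/(2π·0.563·18.6) = 0.01520 m·K/W
ΣR = 2.385×10^-4 + 2.562 + 3.583 + 0.01520 = 6.160 m·K/W
Q' = ΔT/ΣR = (128 °C − 10.6 °C)/6.160 = 19.1 W/m

Q' = 19.1 W/m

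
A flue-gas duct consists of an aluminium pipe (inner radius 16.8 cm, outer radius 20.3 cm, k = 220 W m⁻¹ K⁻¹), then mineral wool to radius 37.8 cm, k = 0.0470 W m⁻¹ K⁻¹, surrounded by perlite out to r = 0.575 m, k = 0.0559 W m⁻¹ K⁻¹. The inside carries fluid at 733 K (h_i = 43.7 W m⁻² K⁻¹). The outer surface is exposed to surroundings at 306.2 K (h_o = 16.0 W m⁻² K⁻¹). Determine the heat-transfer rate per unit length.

Series thermal resistances, inner to outer:
  R'_conv,in = 1/(2πr h) = 1/(2π·0.168·43.7) = 0.02168 m·K/W
  R'_aluminium = ln(0.203/0.168)/(2πk) = 0.1892/(2π·220) = 1.369×10^-4 m·K/W
  R'_mineral wool = ln(0.378/0.203)/(2πk) = 0.6217/(2π·0.0470) = 2.105 m·K/W
  R'_perlite = ln(0.575/0.378)/(2πk) = 0.4195/(2π·0.0559) = 1.194 m·K/W
  R'_conv,out = 1/(2πr h) = 1/(2π·0.575·16.0) = 0.01730 m·K/W
ΣR = 0.02168 + 1.369×10^-4 + 2.105 + 1.194 + 0.01730 = 3.338 m·K/W
Q' = ΔT/ΣR = (733 K − 306.2 K)/3.338 = 128 W/m

Q' = 128 W/m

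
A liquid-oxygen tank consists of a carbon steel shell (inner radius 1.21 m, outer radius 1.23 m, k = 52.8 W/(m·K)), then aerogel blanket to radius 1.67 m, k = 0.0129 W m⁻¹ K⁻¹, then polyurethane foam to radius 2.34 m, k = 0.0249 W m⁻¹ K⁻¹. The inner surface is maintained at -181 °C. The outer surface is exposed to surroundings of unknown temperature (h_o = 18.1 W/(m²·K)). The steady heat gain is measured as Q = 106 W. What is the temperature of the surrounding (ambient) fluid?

T_out = 17.2 °C

Series resistances:
  R_carbon steel = (1/1.21 − 1/1.23)/(4πk) = 0.01344/(4π·52.8) = 2.025×10^-5 K/W
  R_aerogel blanket = (1/1.23 − 1/1.67)/(4πk) = 0.2142/(4π·0.0129) = 1.321 K/W
  R_polyurethane foam = (1/1.67 − 1/2.34)/(4πk) = 0.1715/(4π·0.0249) = 0.5479 K/W
  R_conv,out = 1/(4πr²h) = 1/(4π·2.34²·18.1) = 8.029×10^-4 K/W
ΣR = 1.870 K/W
ΔT = Q·ΣR = 106 × 1.870 = 198.2 K
Heat flows inward, so T_out = T_in + ΔT = -181 + 198.2 = 17.2 °C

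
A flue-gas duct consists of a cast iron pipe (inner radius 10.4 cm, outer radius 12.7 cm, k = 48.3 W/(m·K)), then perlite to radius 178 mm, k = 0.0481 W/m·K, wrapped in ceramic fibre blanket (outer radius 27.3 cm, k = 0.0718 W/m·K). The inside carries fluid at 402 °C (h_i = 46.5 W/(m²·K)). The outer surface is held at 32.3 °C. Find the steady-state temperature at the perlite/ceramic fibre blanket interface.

Treat each layer as a resistance in series:
  R'_conv,in = 1/(2πr h) = 1/(2π·0.104·46.5) = 0.03291 m·K/W
  R'_cast iron = ln(0.127/0.104)/(2πk) = 0.1998/(2π·48.3) = 6.584×10^-4 m·K/W
  R'_perlite = ln(0.178/0.127)/(2πk) = 0.3376/(2π·0.0481) = 1.117 m·K/W
  R'_ceramic fibre blanket = ln(0.273/0.178)/(2πk) = 0.4277/(2π·0.0718) = 0.9480 m·K/W
ΣR = 0.03291 + 6.584×10^-4 + 1.117 + 0.9480 = 2.099 m·K/W
Q' = ΔT/ΣR = (402 °C − 32.3 °C)/2.099 = 176.1 W/m
From the inner boundary to the perlite/ceramic fibre blanket interface, ΣR_partial = 1.151 m·K/W.
T_interface = T_in − Q'·ΣR_partial = 402 °C − (176.1)(1.151) = 199 °C

T = 199 °C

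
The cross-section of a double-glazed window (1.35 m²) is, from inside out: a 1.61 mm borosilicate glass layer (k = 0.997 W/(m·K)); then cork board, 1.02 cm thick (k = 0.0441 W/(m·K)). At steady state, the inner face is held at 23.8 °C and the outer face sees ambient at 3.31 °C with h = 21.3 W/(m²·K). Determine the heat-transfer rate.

Series thermal resistances, inner to outer:
  R_borosilicate glass = L/(kA) = 0.00161/(0.997·1.35) = 0.001196 K/W
  R_cork board = L/(kA) = 0.0102/(0.0441·1.35) = 0.1713 K/W
  R_conv,out = 1/(hA) = 1/(21.3·1.35) = 0.03478 K/W
ΣR = 0.001196 + 0.1713 + 0.03478 = 0.2073 K/W
Q = ΔT/ΣR = (23.8 °C − 3.31 °C)/0.2073 = 98.8 W

Q = 98.8 W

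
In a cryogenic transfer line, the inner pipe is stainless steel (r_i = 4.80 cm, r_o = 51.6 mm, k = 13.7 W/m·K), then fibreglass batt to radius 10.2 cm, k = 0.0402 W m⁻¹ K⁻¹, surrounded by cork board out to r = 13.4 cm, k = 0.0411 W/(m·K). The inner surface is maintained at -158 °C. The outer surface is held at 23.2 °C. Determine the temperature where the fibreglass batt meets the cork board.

T = -27.8 °C

Treat each layer as a resistance in series:
  R'_stainless steel = ln(0.0516/0.0480)/(2πk) = 0.07232/(2π·13.7) = 8.402×10^-4 m·K/W
  R'_fibreglass batt = ln(0.102/0.0516)/(2πk) = 0.6815/(2π·0.0402) = 2.698 m·K/W
  R'_cork board = ln(0.134/0.102)/(2πk) = 0.2729/(2π·0.0411) = 1.057 m·K/W
ΣR = 8.402×10^-4 + 2.698 + 1.057 = 3.756 m·K/W
Q' = ΔT/ΣR = (-158 °C − 23.2 °C)/3.756 = -48.24 W/m
From the inner boundary to the fibreglass batt/cork board interface, ΣR_partial = 2.699 m·K/W.
T_interface = T_in − Q'·ΣR_partial = -158 °C − (-48.24)(2.699) = -27.8 °C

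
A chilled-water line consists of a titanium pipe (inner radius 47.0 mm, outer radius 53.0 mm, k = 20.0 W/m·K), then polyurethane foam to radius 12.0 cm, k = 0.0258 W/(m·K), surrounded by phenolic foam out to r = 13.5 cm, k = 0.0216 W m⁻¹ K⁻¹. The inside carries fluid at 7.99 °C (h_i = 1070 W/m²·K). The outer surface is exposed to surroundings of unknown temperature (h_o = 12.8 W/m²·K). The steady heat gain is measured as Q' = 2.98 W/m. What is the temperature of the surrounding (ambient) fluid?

Series resistances:
  R'_conv,in = 1/(2πr h) = 1/(2π·0.0470·1070) = 0.003165 m·K/W
  R'_titanium = ln(0.0530/0.0470)/(2πk) = 0.1201/(2π·20.0) = 9.561×10^-4 m·K/W
  R'_polyurethane foam = ln(0.120/0.0530)/(2πk) = 0.8172/(2π·0.0258) = 5.041 m·K/W
  R'_phenolic foam = ln(0.135/0.120)/(2πk) = 0.1178/(2π·0.0216) = 0.8679 m·K/W
  R'_conv,out = 1/(2πr h) = 1/(2π·0.135·12.8) = 0.09210 m·K/W
ΣR = 6.005 m·K/W
ΔT = Q'·ΣR = 2.98 × 6.005 = 17.89 K
Heat flows inward, so T_out = T_in + ΔT = 7.99 + 17.89 = 25.9 °C

T_out = 25.9 °C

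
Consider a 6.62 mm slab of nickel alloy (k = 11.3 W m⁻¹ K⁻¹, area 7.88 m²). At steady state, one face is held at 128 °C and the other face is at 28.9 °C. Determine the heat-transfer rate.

Q = kA·ΔT/L = 11.3 × 7.88 × |128 °C − 28.9 °C| / 0.00662 = 1.33×10^6 W

Q = 1.33×10^6 W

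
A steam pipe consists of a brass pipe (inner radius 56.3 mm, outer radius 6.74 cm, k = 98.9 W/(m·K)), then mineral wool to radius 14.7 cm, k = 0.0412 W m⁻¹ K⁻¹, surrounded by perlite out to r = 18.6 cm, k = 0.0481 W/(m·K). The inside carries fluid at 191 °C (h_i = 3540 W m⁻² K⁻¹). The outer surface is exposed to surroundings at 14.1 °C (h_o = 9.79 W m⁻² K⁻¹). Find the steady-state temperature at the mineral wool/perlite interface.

Resistance network (inner→outer):
  R'_conv,in = 1/(2πr h) = 1/(2π·0.0563·3540) = 7.986×10^-4 m·K/W
  R'_brass = ln(0.0674/0.0563)/(2πk) = 0.1800/(2π·98.9) = 2.896×10^-4 m·K/W
  R'_mineral wool = ln(0.147/0.0674)/(2πk) = 0.7798/(2π·0.0412) = 3.012 m·K/W
  R'_perlite = ln(0.186/0.147)/(2πk) = 0.2353/(2π·0.0481) = 0.7786 m·K/W
  R'_conv,out = 1/(2πr h) = 1/(2π·0.186·9.79) = 0.08740 m·K/W
ΣR = 7.986×10^-4 + 2.896×10^-4 + 3.012 + 0.7786 + 0.08740 = 3.879 m·K/W
Q' = ΔT/ΣR = (191 °C − 14.1 °C)/3.879 = 45.60 W/m
From the inner boundary to the mineral wool/perlite interface, ΣR_partial = 3.013 m·K/W.
T_interface = T_in − Q'·ΣR_partial = 191 °C − (45.60)(3.013) = 53.6 °C

T = 53.6 °C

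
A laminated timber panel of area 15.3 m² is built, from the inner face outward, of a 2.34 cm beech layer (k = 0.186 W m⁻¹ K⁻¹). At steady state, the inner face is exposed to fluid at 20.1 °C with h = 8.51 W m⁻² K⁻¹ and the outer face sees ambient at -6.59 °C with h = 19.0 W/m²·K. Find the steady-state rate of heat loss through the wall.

Series thermal resistances, inner to outer:
  R_conv,in = 1/(hA) = 1/(8.51·15.3) = 0.007680 K/W
  R_beech = L/(kA) = 0.0234/(0.186·15.3) = 0.008223 K/W
  R_conv,out = 1/(hA) = 1/(19.0·15.3) = 0.003440 K/W
ΣR = 0.007680 + 0.008223 + 0.003440 = 0.01934 K/W
Q = ΔT/ΣR = (20.1 °C − -6.59 °C)/0.01934 = 1380 W

Q = 1380 W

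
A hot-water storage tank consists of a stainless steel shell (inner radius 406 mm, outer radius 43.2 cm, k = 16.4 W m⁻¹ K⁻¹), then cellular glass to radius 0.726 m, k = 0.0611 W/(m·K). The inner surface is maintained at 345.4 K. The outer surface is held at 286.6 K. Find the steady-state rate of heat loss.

Q = 48.1 W

Treat each layer as a resistance in series:
  R_stainless steel = (1/0.406 − 1/0.432)/(4πk) = 0.1482/(4π·16.4) = 7.193×10^-4 K/W
  R_cellular glass = (1/0.432 − 1/0.726)/(4πk) = 0.9374/(4π·0.0611) = 1.221 K/W
ΣR = 7.193×10^-4 + 1.221 = 1.222 K/W
Q = ΔT/ΣR = (345.4 K − 286.6 K)/1.222 = 48.1 W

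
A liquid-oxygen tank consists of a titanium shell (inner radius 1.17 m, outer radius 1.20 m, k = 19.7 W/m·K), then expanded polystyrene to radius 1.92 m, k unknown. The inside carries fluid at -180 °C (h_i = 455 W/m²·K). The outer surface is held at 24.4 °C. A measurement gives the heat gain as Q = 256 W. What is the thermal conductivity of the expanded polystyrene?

k = 0.0312 W/m·K

ΣR = ΔT/Q = |-180 − 24.4|/256 = 0.7984 K/W
Known resistances:
  R_conv,in = 1/(4πr²h) = 1/(4π·1.17²·455) = 1.278×10^-4 K/W
  R_titanium = (1/1.17 − 1/1.20)/(4πk) = 0.02137/(4π·19.7) = 8.631×10^-5 K/W
R_expanded polystyrene = ΣR − ΣR_known = 0.7984 − 2.141×10^-4 = 0.7982 K/W
(1/r₁−1/r₂)/(4πk) = 0.7982 ⇒ k = 0.3125/(4π·0.7982) = 0.0312 W/m·K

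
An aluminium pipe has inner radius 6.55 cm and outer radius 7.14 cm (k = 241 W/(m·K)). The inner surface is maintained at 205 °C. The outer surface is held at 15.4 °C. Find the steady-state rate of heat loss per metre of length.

Q' = 3.33×10^6 W/m

Q' = 2πk·ΔT/ln(r₂/r₁) = 2π × 241 × 189.6 / ln(0.0714/0.0655) = 3.33×10^6 W/m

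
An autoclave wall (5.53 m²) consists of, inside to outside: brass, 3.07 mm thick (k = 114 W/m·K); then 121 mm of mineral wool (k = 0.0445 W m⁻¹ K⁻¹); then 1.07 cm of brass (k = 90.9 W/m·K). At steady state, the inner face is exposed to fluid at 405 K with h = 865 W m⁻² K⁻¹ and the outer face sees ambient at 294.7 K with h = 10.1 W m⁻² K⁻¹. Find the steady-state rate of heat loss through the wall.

Resistance network (inner→outer):
  R_conv,in = 1/(hA) = 1/(865·5.53) = 2.091×10^-4 K/W
  R_brass = L/(kA) = 0.00307/(114·5.53) = 4.870×10^-6 K/W
  R_mineral wool = L/(kA) = 0.121/(0.0445·5.53) = 0.4917 K/W
  R_brass = L/(kA) = 0.0107/(90.9·5.53) = 2.129×10^-5 K/W
  R_conv,out = 1/(hA) = 1/(10.1·5.53) = 0.01790 K/W
ΣR = 2.091×10^-4 + 4.870×10^-6 + 0.4917 + 2.129×10^-5 + 0.01790 = 0.5098 K/W
Q = ΔT/ΣR = (405 K − 294.7 K)/0.5098 = 216 W

Q = 216 W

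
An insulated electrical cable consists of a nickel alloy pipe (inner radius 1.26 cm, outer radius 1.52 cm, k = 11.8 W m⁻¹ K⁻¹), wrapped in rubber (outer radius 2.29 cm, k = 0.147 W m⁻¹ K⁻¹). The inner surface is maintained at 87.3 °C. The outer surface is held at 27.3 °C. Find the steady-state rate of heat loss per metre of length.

Series thermal resistances, inner to outer:
  R'_nickel alloy = ln(0.0152/0.0126)/(2πk) = 0.1876/(2π·11.8) = 0.002530 m·K/W
  R'_rubber = ln(0.0229/0.0152)/(2πk) = 0.4098/(2π·0.147) = 0.4437 m·K/W
ΣR = 0.002530 + 0.4437 = 0.4462 m·K/W
Q' = ΔT/ΣR = (87.3 °C − 27.3 °C)/0.4462 = 134 W/m

Q' = 134 W/m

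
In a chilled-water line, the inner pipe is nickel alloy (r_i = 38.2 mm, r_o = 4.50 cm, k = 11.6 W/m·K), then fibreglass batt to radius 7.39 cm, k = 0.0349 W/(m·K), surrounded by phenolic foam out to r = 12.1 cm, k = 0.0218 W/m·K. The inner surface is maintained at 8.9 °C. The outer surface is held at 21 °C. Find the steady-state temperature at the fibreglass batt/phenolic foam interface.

Resistance network (inner→outer):
  R'_nickel alloy = ln(0.0450/0.0382)/(2πk) = 0.1638/(2π·11.6) = 0.002248 m·K/W
  R'_fibreglass batt = ln(0.0739/0.0450)/(2πk) = 0.4961/(2π·0.0349) = 2.262 m·K/W
  R'_phenolic foam = ln(0.121/0.0739)/(2πk) = 0.4931/(2π·0.0218) = 3.600 m·K/W
ΣR = 0.002248 + 2.262 + 3.600 = 5.864 m·K/W
Q' = ΔT/ΣR = (8.9 °C − 21 °C)/5.864 = -2.063 W/m
From the inner boundary to the fibreglass batt/phenolic foam interface, ΣR_partial = 2.264 m·K/W.
T_interface = T_in − Q'·ΣR_partial = 8.9 °C − (-2.063)(2.264) = 13.6 °C

T = 13.6 °C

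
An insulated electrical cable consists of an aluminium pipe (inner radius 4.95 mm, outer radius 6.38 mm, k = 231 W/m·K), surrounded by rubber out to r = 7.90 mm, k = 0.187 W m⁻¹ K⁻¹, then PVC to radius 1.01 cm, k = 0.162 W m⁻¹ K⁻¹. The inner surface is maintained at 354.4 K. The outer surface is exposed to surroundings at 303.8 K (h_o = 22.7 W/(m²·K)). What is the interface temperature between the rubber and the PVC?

T = 346.2 K

Resistance network (inner→outer):
  R'_aluminium = ln(0.00638/0.00495)/(2πk) = 0.2538/(2π·231) = 1.749×10^-4 m·K/W
  R'_rubber = ln(0.00790/0.00638)/(2πk) = 0.2137/(2π·0.187) = 0.1819 m·K/W
  R'_PVC = ln(0.0101/0.00790)/(2πk) = 0.2457/(2π·0.162) = 0.2414 m·K/W
  R'_conv,out = 1/(2πr h) = 1/(2π·0.0101·22.7) = 0.6942 m·K/W
ΣR = 1.749×10^-4 + 0.1819 + 0.2414 + 0.6942 = 1.118 m·K/W
Q' = ΔT/ΣR = (354.4 K − 303.8 K)/1.118 = 45.26 W/m
From the inner boundary to the rubber/PVC interface, ΣR_partial = 0.1821 m·K/W.
T_interface = T_in − Q'·ΣR_partial = 354.4 K − (45.26)(0.1821) = 346.2 K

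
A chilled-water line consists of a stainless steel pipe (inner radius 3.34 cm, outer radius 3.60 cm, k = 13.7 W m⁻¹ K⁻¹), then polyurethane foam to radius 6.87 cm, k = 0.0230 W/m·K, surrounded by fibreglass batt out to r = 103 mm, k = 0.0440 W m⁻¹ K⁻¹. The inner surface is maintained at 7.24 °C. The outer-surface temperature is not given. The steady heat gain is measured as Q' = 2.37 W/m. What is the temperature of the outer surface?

T_out = 21.3 °C

Series resistances:
  R'_stainless steel = ln(0.0360/0.0334)/(2πk) = 0.07496/(2π·13.7) = 8.709×10^-4 m·K/W
  R'_polyurethane foam = ln(0.0687/0.0360)/(2πk) = 0.6462/(2π·0.0230) = 4.472 m·K/W
  R'_fibreglass batt = ln(0.103/0.0687)/(2πk) = 0.4050/(2π·0.0440) = 1.465 m·K/W
ΣR = 5.938 m·K/W
ΔT = Q'·ΣR = 2.37 × 5.938 = 14.07 K
Heat flows inward, so T_out = T_in + ΔT = 7.24 + 14.07 = 21.3 °C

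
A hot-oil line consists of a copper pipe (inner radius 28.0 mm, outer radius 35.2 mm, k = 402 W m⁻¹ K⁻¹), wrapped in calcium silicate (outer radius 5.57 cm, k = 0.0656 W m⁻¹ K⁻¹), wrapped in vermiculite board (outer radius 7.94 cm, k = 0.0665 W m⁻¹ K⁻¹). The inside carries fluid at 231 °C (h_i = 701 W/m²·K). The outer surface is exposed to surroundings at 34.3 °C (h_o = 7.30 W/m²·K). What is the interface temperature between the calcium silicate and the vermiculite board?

Treat each layer as a resistance in series:
  R'_conv,in = 1/(2πr h) = 1/(2π·0.0280·701) = 0.008109 m·K/W
  R'_copper = ln(0.0352/0.0280)/(2πk) = 0.2288/(2π·402) = 9.060×10^-5 m·K/W
  R'_calcium silicate = ln(0.0557/0.0352)/(2πk) = 0.4589/(2π·0.0656) = 1.113 m·K/W
  R'_vermiculite board = ln(0.0794/0.0557)/(2πk) = 0.3545/(2π·0.0665) = 0.8485 m·K/W
  R'_conv,out = 1/(2πr h) = 1/(2π·0.0794·7.30) = 0.2746 m·K/W
ΣR = 0.008109 + 9.060×10^-5 + 1.113 + 0.8485 + 0.2746 = 2.244 m·K/W
Q' = ΔT/ΣR = (231 °C − 34.3 °C)/2.244 = 87.66 W/m
From the inner boundary to the calcium silicate/vermiculite board interface, ΣR_partial = 1.121 m·K/W.
T_interface = T_in − Q'·ΣR_partial = 231 °C − (87.66)(1.121) = 133 °C

T = 133 °C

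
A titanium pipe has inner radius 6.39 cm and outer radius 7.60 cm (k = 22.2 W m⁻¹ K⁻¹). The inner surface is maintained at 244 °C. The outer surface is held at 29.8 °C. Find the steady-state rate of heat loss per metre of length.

Q' = 172 kW/m

Q' = 2πk·ΔT/ln(r₂/r₁) = 2π × 22.2 × 214.2 / ln(0.0760/0.0639) = 1.72×10^5 W/m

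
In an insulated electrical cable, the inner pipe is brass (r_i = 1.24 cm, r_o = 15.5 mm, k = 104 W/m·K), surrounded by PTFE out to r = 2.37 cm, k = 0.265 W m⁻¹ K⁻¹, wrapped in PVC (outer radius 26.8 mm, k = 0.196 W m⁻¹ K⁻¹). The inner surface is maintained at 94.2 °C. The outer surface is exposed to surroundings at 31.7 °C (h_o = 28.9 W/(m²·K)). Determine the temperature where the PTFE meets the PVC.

T = 65.7 °C

Series thermal resistances, inner to outer:
  R'_brass = ln(0.0155/0.0124)/(2πk) = 0.2231/(2π·104) = 3.415×10^-4 m·K/W
  R'_PTFE = ln(0.0237/0.0155)/(2πk) = 0.4246/(2π·0.265) = 0.2550 m·K/W
  R'_PVC = ln(0.0268/0.0237)/(2πk) = 0.1229/(2π·0.196) = 0.09982 m·K/W
  R'_conv,out = 1/(2πr h) = 1/(2π·0.0268·28.9) = 0.2055 m·K/W
ΣR = 3.415×10^-4 + 0.2550 + 0.09982 + 0.2055 = 0.5607 m·K/W
Q' = ΔT/ΣR = (94.2 °C − 31.7 °C)/0.5607 = 111.5 W/m
From the inner boundary to the PTFE/PVC interface, ΣR_partial = 0.2553 m·K/W.
T_interface = T_in − Q'·ΣR_partial = 94.2 °C − (111.5)(0.2553) = 65.7 °C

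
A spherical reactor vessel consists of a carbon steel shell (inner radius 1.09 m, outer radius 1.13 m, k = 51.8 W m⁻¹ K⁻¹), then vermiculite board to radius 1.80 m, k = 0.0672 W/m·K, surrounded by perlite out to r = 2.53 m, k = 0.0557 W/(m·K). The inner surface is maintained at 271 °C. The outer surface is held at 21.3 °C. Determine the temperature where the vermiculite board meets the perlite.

Treat each layer as a resistance in series:
  R_carbon steel = (1/1.09 − 1/1.13)/(4πk) = 0.03248/(4π·51.8) = 4.989×10^-5 K/W
  R_vermiculite board = (1/1.13 − 1/1.80)/(4πk) = 0.3294/(4π·0.0672) = 0.3901 K/W
  R_perlite = (1/1.80 − 1/2.53)/(4πk) = 0.1603/(4π·0.0557) = 0.2290 K/W
ΣR = 4.989×10^-5 + 0.3901 + 0.2290 = 0.6191 K/W
Q = ΔT/ΣR = (271 °C − 21.3 °C)/0.6191 = 403.3 W
From the inner boundary to the vermiculite board/perlite interface, ΣR_partial = 0.3901 K/W.
T_interface = T_in − Q·ΣR_partial = 271 °C − (403.3)(0.3901) = 114 °C

T = 114 °C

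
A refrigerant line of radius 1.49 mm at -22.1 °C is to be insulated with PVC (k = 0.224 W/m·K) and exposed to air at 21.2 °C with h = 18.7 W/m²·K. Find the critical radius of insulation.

r_cr = 1.20 cm

For a cylinder, r_cr = k_ins/h = 0.224/18.7 = 0.0120 m = 1.20 cm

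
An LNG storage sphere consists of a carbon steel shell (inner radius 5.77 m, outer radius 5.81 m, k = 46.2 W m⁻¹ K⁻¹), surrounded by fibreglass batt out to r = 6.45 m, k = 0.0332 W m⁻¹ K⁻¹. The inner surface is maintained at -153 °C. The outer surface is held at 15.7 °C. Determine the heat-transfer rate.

Q = 4.12 kW

Series thermal resistances, inner to outer:
  R_carbon steel = (1/5.77 − 1/5.81)/(4πk) = 0.001193/(4π·46.2) = 2.055×10^-6 K/W
  R_fibreglass batt = (1/5.81 − 1/6.45)/(4πk) = 0.01708/(4π·0.0332) = 0.04094 K/W
ΣR = 2.055×10^-6 + 0.04094 = 0.04094 K/W
Q = ΔT/ΣR = (-153 °C − 15.7 °C)/0.04094 = -4120 W
(Negative Q ⇒ heat flows inward; heat gain = 4120 W.)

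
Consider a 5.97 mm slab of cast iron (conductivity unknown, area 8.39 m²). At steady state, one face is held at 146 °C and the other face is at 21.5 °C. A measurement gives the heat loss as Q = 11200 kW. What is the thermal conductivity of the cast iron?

ΣR = ΔT/Q = |146 − 21.5|/1.12×10^7 = 1.112×10^-5 K/W
L/(kA) = 1.112×10^-5 ⇒ k = 0.00597/(1.112×10^-5·8.39) = 64.0 W/m·K

k = 64.0 W/m·K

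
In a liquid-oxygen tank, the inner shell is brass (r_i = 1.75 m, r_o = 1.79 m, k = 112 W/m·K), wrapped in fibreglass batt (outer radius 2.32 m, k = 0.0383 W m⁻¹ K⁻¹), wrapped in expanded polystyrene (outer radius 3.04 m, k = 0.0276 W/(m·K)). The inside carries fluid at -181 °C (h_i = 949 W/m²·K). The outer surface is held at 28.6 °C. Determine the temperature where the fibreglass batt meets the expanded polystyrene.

Resistance network (inner→outer):
  R_conv,in = 1/(4πr²h) = 1/(4π·1.75²·949) = 2.738×10^-5 K/W
  R_brass = (1/1.75 − 1/1.79)/(4πk) = 0.01277/(4π·112) = 9.073×10^-6 K/W
  R_fibreglass batt = (1/1.79 − 1/2.32)/(4πk) = 0.1276/(4π·0.0383) = 0.2652 K/W
  R_expanded polystyrene = (1/2.32 − 1/3.04)/(4πk) = 0.1021/(4π·0.0276) = 0.2943 K/W
ΣR = 2.738×10^-5 + 9.073×10^-6 + 0.2652 + 0.2943 = 0.5595 K/W
Q = ΔT/ΣR = (-181 °C − 28.6 °C)/0.5595 = -374.6 W
From the inner boundary to the fibreglass batt/expanded polystyrene interface, ΣR_partial = 0.2652 K/W.
T_interface = T_in − Q·ΣR_partial = -181 °C − (-374.6)(0.2652) = -81.7 °C

T = -81.7 °C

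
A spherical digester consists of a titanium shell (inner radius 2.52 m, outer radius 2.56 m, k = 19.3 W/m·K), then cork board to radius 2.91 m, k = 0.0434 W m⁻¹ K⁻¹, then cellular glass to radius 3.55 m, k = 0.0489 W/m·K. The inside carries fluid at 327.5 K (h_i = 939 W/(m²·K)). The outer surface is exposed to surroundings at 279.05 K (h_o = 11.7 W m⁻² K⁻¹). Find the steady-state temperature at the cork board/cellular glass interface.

T = 305.2 K

Resistance network (inner→outer):
  R_conv,in = 1/(4πr²h) = 1/(4π·2.52²·939) = 1.335×10^-5 K/W
  R_titanium = (1/2.52 − 1/2.56)/(4πk) = 0.006200/(4π·19.3) = 2.557×10^-5 K/W
  R_cork board = (1/2.56 − 1/2.91)/(4πk) = 0.04698/(4π·0.0434) = 0.08615 K/W
  R_cellular glass = (1/2.91 − 1/3.55)/(4πk) = 0.06195/(4π·0.0489) = 0.1008 K/W
  R_conv,out = 1/(4πr²h) = 1/(4π·3.55²·11.7) = 5.397×10^-4 K/W
ΣR = 1.335×10^-5 + 2.557×10^-5 + 0.08615 + 0.1008 + 5.397×10^-4 = 0.1875 K/W
Q = ΔT/ΣR = (327.5 K − 279.05 K)/0.1875 = 258.4 W
From the inner boundary to the cork board/cellular glass interface, ΣR_partial = 0.08619 K/W.
T_interface = T_in − Q·ΣR_partial = 327.5 K − (258.4)(0.08619) = 305.2 K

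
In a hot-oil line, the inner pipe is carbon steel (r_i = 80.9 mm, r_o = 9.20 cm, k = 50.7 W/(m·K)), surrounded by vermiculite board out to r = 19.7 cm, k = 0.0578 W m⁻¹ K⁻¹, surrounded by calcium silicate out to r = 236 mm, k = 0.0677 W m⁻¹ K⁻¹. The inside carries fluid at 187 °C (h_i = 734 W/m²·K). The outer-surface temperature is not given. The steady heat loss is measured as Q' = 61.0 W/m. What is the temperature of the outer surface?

Sum the resistances:
  R'_conv,in = 1/(2πr h) = 1/(2π·0.0809·734) = 0.002680 m·K/W
  R'_carbon steel = ln(0.0920/0.0809)/(2πk) = 0.1286/(2π·50.7) = 4.036×10^-4 m·K/W
  R'_vermiculite board = ln(0.197/0.0920)/(2πk) = 0.7614/(2π·0.0578) = 2.097 m·K/W
  R'_calcium silicate = ln(0.236/0.197)/(2πk) = 0.1806/(2π·0.0677) = 0.4246 m·K/W
ΣR = 2.524 m·K/W
ΔT = Q'·ΣR = 61.0 × 2.524 = 154.0 K
Heat flows outward, so T_out = T_in − ΔT = 187 − 154.0 = 33.0 °C

T_out = 33.0 °C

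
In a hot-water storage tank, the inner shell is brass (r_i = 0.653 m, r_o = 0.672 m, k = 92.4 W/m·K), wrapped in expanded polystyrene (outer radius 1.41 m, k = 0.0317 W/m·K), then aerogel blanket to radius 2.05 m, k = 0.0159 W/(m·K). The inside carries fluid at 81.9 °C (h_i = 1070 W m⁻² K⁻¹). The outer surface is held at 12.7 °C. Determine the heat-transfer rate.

Resistance network (inner→outer):
  R_conv,in = 1/(4πr²h) = 1/(4π·0.653²·1070) = 1.744×10^-4 K/W
  R_brass = (1/0.653 − 1/0.672)/(4πk) = 0.04330/(4π·92.4) = 3.729×10^-5 K/W
  R_expanded polystyrene = (1/0.672 − 1/1.41)/(4πk) = 0.7789/(4π·0.0317) = 1.955 K/W
  R_aerogel blanket = (1/1.41 − 1/2.05)/(4πk) = 0.2214/(4π·0.0159) = 1.108 K/W
ΣR = 1.744×10^-4 + 3.729×10^-5 + 1.955 + 1.108 = 3.063 K/W
Q = ΔT/ΣR = (81.9 °C − 12.7 °C)/3.063 = 22.6 W

Q = 22.6 W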